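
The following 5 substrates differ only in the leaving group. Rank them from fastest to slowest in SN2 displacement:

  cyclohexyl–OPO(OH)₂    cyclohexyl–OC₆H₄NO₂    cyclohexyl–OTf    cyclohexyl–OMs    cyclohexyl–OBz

The skeletons are identical, so relative rate is governed entirely by leaving-group ability.
Rank by basicity of the departing species: weakest base leaves most easily.
cyclohexyl–OTf loses OTf⁻: pKₐ(CF₃SO₃H (triflic acid)) ≈ -14
cyclohexyl–OMs loses OMs⁻: pKₐ(CH₃SO₃H (MsOH)) ≈ -1.9
cyclohexyl–OPO(OH)₂ loses H₂PO₄⁻: pKₐ(H₃PO₄) ≈ 2.1
cyclohexyl–OBz loses PhCOO⁻: pKₐ(C₆H₅COOH) ≈ 4.2
cyclohexyl–OC₆H₄NO₂ loses p-O₂N–C₆H₄–O⁻: pKₐ(p-nitrophenol) ≈ 7.2

cyclohexyl–OTf > cyclohexyl–OMs > cyclohexyl–OPO(OH)₂ > cyclohexyl–OBz > cyclohexyl–OC₆H₄NO₂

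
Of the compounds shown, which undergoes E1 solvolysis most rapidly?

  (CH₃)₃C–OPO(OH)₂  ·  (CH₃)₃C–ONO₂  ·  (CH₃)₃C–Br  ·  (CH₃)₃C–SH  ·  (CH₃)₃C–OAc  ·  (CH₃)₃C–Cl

With the same alkyl group throughout, only the leaving group differentiates the rates.
Rank by basicity of the departing species: weakest base leaves most easily.
(CH₃)₃C–Br loses Br⁻: pKₐ(HBr) ≈ -9
(CH₃)₃C–Cl loses Cl⁻: pKₐ(HCl) ≈ -7
(CH₃)₃C–ONO₂ loses NO₃⁻: pKₐ(HNO₃) ≈ -1.3
(CH₃)₃C–OPO(OH)₂ loses H₂PO₄⁻: pKₐ(H₃PO₄) ≈ 2.1
(CH₃)₃C–OAc loses AcO⁻: pKₐ(CH₃COOH) ≈ 4.8
(CH₃)₃C–SH loses HS⁻: pKₐ(H₂S) ≈ 7

(CH₃)₃C–Br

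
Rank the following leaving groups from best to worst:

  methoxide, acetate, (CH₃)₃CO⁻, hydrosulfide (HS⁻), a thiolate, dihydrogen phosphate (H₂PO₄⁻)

The more stable X⁻ (or X) is on its own — i.e. the weaker a base it is — the better a leaving group it makes.
dihydrogen phosphate (H₂PO₄⁻): pKₐ(H₃PO₄) ≈ 2.1 — moderate base; biological leaving group after further activation
acetate: pKₐ(CH₃COOH) ≈ 4.8
hydrosulfide (HS⁻): pKₐ(H₂S) ≈ 7 — larger and more polarisable than the oxygen analogue
a thiolate: pKₐ(RSH (a thiol)) ≈ 10.5 — moderately basic; rarely leaves without activation
methoxide: pKₐ(CH₃OH) ≈ 15.5
(CH₃)₃CO⁻: pKₐ(t-BuOH) ≈ 18 — bulky, strongly basic alkoxide

dihydrogen phosphate (H₂PO₄⁻) > acetate > hydrosulfide (HS⁻) > a thiolate > methoxide > (CH₃)₃CO⁻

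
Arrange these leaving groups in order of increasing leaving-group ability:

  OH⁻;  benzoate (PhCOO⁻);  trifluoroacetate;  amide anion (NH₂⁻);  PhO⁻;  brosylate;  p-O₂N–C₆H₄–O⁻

amide anion (NH₂⁻) < OH⁻ < PhO⁻ < p-O₂N–C₆H₄–O⁻ < benzoate (PhCOO⁻) < trifluoroacetate < brosylate

Leaving-group ability tracks the stability of the departed species; conjugate-acid pKₐ is the usual yardstick (lower pKₐ → better LG).
brosylate: pKₐ(p-BrC₆H₄SO₃H) ≈ -2.8 — arenesulfonate with a p-bromo substituent
trifluoroacetate: pKₐ(CF₃COOH) ≈ 0.2
benzoate (PhCOO⁻): pKₐ(C₆H₅COOH) ≈ 4.2 — aryl carboxylate
p-O₂N–C₆H₄–O⁻: pKₐ(p-nitrophenol) ≈ 7.2 — nitro group delocalises the charge; the classic chromogenic LG
PhO⁻: pKₐ(C₆H₅OH (phenol)) ≈ 10 — resonance into the ring helps, but still a poor LG
OH⁻: pKₐ(H₂O) ≈ 15.7 — strong base; essentially never leaves without prior activation
amide anion (NH₂⁻): pKₐ(NH₃) ≈ 38 — extremely strong base; never a leaving group
The question asks for worst first, so the sequence is read in increasing leaving-group ability.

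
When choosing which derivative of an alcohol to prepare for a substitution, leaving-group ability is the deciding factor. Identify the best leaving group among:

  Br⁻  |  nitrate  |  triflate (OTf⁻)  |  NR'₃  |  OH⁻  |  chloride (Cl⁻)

triflate (OTf⁻)

A good leaving group is a weak base: the lower the pKₐ of its conjugate acid, the more readily it departs.
triflate (OTf⁻): pKₐ(CF₃SO₃H (triflic acid)) ≈ -14
Br⁻: pKₐ(HBr) ≈ -9
chloride (Cl⁻): pKₐ(HCl) ≈ -7
nitrate: pKₐ(HNO₃) ≈ -1.3
NR'₃: pKₐ(R'₃NH⁺) ≈ 10.7
OH⁻: pKₐ(H₂O) ≈ 15.7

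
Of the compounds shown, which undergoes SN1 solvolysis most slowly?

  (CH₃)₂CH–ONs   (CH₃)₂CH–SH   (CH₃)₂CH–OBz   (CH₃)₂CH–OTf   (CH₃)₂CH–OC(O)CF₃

The skeletons are identical, so relative rate is governed entirely by leaving-group ability.
A good leaving group is a weak base: the lower the pKₐ of its conjugate acid, the more readily it departs.
(CH₃)₂CH–OTf loses OTf⁻: pKₐ(CF₃SO₃H (triflic acid)) ≈ -14
(CH₃)₂CH–ONs loses ONs⁻: pKₐ(p-O₂NC₆H₄SO₃H) ≈ -3.5
(CH₃)₂CH–OC(O)CF₃ loses CF₃COO⁻: pKₐ(CF₃COOH) ≈ 0.2
(CH₃)₂CH–OBz loses PhCOO⁻: pKₐ(C₆H₅COOH) ≈ 4.2
(CH₃)₂CH–SH loses HS⁻: pKₐ(H₂S) ≈ 7

(CH₃)₂CH–SH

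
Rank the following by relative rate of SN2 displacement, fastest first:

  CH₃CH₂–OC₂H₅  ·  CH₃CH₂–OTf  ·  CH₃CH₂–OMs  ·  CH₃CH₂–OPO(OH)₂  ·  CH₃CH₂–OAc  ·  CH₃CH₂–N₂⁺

CH₃CH₂–N₂⁺ > CH₃CH₂–OTf > CH₃CH₂–OMs > CH₃CH₂–OPO(OH)₂ > CH₃CH₂–OAc > CH₃CH₂–OC₂H₅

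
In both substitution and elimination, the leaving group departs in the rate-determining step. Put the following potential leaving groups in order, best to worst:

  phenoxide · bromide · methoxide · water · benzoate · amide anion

bromide > water > benzoate > phenoxide > methoxide > amide anion

A good leaving group is a weak base: the lower the pKₐ of its conjugate acid, the more readily it departs.
bromide: pKₐ(HBr) ≈ -9 — weak base; good leaving group
water: pKₐ(H₃O⁺) ≈ -1.7
benzoate: pKₐ(C₆H₅COOH) ≈ 4.2
phenoxide: pKₐ(C₆H₅OH (phenol)) ≈ 10
methoxide: pKₐ(CH₃OH) ≈ 15.5 — strong base; alkoxides do not leave unassisted
amide anion: pKₐ(NH₃) ≈ 38 — extremely strong base; never a leaving group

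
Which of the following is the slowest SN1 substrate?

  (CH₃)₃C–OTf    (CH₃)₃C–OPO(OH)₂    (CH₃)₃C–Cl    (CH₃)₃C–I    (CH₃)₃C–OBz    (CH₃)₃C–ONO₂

Same R in every case — rank the leaving groups.
A good leaving group is a weak base: the lower the pKₐ of its conjugate acid, the more readily it departs.
(CH₃)₃C–OTf loses OTf⁻: pKₐ(CF₃SO₃H (triflic acid)) ≈ -14
(CH₃)₃C–I loses I⁻: pKₐ(HI) ≈ -10
(CH₃)₃C–Cl loses Cl⁻: pKₐ(HCl) ≈ -7
(CH₃)₃C–ONO₂ loses NO₃⁻: pKₐ(HNO₃) ≈ -1.3
(CH₃)₃C–OPO(OH)₂ loses H₂PO₄⁻: pKₐ(H₃PO₄) ≈ 2.1
(CH₃)₃C–OBz loses PhCOO⁻: pKₐ(C₆H₅COOH) ≈ 4.2

(CH₃)₃C–OBz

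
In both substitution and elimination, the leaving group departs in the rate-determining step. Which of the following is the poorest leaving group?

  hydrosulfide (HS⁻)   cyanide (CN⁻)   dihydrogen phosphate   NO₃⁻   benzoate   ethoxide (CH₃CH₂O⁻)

NO₃⁻: pKₐ(HNO₃) ≈ -1.3
dihydrogen phosphate: pKₐ(H₃PO₄) ≈ 2.1
benzoate: pKₐ(C₆H₅COOH) ≈ 4.2
hydrosulfide (HS⁻): pKₐ(H₂S) ≈ 7
cyanide (CN⁻): pKₐ(HCN) ≈ 9.2
ethoxide (CH₃CH₂O⁻): pKₐ(CH₃CH₂OH) ≈ 16

ethoxide (CH₃CH₂O⁻)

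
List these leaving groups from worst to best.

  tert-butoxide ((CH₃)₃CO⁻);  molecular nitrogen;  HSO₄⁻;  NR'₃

The more stable X⁻ (or X) is on its own — i.e. the weaker a base it is — the better a leaving group it makes.
molecular nitrogen: no meaningful conjugate acid; N₂ departs as an exceptionally stable neutral molecule
HSO₄⁻: pKₐ(H₂SO₄) ≈ -3
NR'₃: pKₐ(R'₃NH⁺) ≈ 10.7
tert-butoxide ((CH₃)₃CO⁻): pKₐ(t-BuOH) ≈ 18
Reversing gives the worst-to-best order requested.

tert-butoxide ((CH₃)₃CO⁻) < NR'₃ < HSO₄⁻ < molecular nitrogen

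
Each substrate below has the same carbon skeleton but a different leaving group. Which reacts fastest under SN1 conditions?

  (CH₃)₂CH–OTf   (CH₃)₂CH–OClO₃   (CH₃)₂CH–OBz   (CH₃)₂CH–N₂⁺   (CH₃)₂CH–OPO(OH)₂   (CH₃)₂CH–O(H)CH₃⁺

With the same alkyl group throughout, only the leaving group differentiates the rates.
Rank by basicity of the departing species: weakest base leaves most easily.
(CH₃)₂CH–N₂⁺ loses N₂: no meaningful conjugate acid; N₂ departs as an exceptionally stable neutral molecule
(CH₃)₂CH–OTf loses OTf⁻: pKₐ(CF₃SO₃H (triflic acid)) ≈ -14
(CH₃)₂CH–OClO₃ loses ClO₄⁻: pKₐ(HClO₄) ≈ -10
(CH₃)₂CH–O(H)CH₃⁺ loses R'OH: pKₐ(R'OH₂⁺) ≈ -2.4
(CH₃)₂CH–OPO(OH)₂ loses H₂PO₄⁻: pKₐ(H₃PO₄) ≈ 2.1
(CH₃)₂CH–OBz loses PhCOO⁻: pKₐ(C₆H₅COOH) ≈ 4.2

(CH₃)₂CH–N₂⁺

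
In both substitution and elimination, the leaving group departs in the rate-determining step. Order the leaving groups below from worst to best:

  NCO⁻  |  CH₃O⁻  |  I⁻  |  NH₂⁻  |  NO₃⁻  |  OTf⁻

NH₂⁻ < CH₃O⁻ < NCO⁻ < NO₃⁻ < I⁻ < OTf⁻

A good leaving group is a weak base: the lower the pKₐ of its conjugate acid, the more readily it departs.
OTf⁻: pKₐ(CF₃SO₃H (triflic acid)) ≈ -14 — charge spread over three oxygens and a CF₃ group; the premier leaving group in synthesis
I⁻: pKₐ(HI) ≈ -10 — large, highly polarisable; very weak base
NO₃⁻: pKₐ(HNO₃) ≈ -1.3 — resonance-delocalised over three oxygens
NCO⁻: pKₐ(HOCN) ≈ 3.5
CH₃O⁻: pKₐ(CH₃OH) ≈ 15.5 — strong base; alkoxides do not leave unassisted
NH₂⁻: pKₐ(NH₃) ≈ 38
Listed from poorest to best leaving group as asked.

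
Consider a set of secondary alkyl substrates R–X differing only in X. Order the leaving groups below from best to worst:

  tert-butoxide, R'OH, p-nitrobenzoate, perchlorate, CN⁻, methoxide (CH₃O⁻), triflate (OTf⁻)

Rank by basicity of the departing species: weakest base leaves most easily.
triflate (OTf⁻): pKₐ(CF₃SO₃H (triflic acid)) ≈ -14 — charge spread over three oxygens and a CF₃ group; the premier leaving group in synthesis
perchlorate: pKₐ(HClO₄) ≈ -10
R'OH: pKₐ(R'OH₂⁺) ≈ -2.4
p-nitrobenzoate: pKₐ(p-nitrobenzoic acid) ≈ 3.4 — electron-withdrawing nitro group stabilises the carboxylate
CN⁻: pKₐ(HCN) ≈ 9.2 — sp carbon stabilises the charge somewhat, but still a poor LG
methoxide (CH₃O⁻): pKₐ(CH₃OH) ≈ 15.5
tert-butoxide: pKₐ(t-BuOH) ≈ 18 — bulky, strongly basic alkoxide

triflate (OTf⁻) > perchlorate > R'OH > p-nitrobenzoate > CN⁻ > methoxide (CH₃O⁻) > tert-butoxide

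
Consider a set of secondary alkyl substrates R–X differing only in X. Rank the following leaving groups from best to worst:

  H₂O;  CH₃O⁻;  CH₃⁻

H₂O > CH₃O⁻ > CH₃⁻

H₂O: pKₐ(H₃O⁺) ≈ -1.7
CH₃O⁻: pKₐ(CH₃OH) ≈ 15.5
CH₃⁻: pKₐ(CH₄) ≈ 48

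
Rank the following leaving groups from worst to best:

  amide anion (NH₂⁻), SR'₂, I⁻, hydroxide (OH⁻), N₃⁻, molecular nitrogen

Leaving-group ability tracks the stability of the departed species; conjugate-acid pKₐ is the usual yardstick (lower pKₐ → better LG).
molecular nitrogen: no meaningful conjugate acid; N₂ departs as an exceptionally stable neutral molecule
I⁻: pKₐ(HI) ≈ -10 — large, highly polarisable; very weak base
SR'₂: pKₐ(R'₂SH⁺) ≈ -7
N₃⁻: pKₐ(HN₃) ≈ 4.7 — linear, resonance-stabilised
hydroxide (OH⁻): pKₐ(H₂O) ≈ 15.7 — strong base; essentially never leaves without prior activation
amide anion (NH₂⁻): pKₐ(NH₃) ≈ 38
Reversing gives the worst-to-best order requested.

amide anion (NH₂⁻) < hydroxide (OH⁻) < N₃⁻ < SR'₂ < I⁻ < molecular nitrogen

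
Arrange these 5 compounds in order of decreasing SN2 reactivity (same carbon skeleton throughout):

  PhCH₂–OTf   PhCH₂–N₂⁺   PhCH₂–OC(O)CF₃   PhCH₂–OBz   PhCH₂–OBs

With the same alkyl group throughout, only the leaving group differentiates the rates.
The more stable X⁻ (or X) is on its own — i.e. the weaker a base it is — the better a leaving group it makes.
PhCH₂–N₂⁺ loses N₂: no meaningful conjugate acid; N₂ departs as an exceptionally stable neutral molecule
PhCH₂–OTf loses OTf⁻: pKₐ(CF₃SO₃H (triflic acid)) ≈ -14
PhCH₂–OBs loses OBs⁻: pKₐ(p-BrC₆H₄SO₃H) ≈ -2.8
PhCH₂–OC(O)CF₃ loses CF₃COO⁻: pKₐ(CF₃COOH) ≈ 0.2
PhCH₂–OBz loses PhCOO⁻: pKₐ(C₆H₅COOH) ≈ 4.2

PhCH₂–N₂⁺ > PhCH₂–OTf > PhCH₂–OBs > PhCH₂–OC(O)CF₃ > PhCH₂–OBz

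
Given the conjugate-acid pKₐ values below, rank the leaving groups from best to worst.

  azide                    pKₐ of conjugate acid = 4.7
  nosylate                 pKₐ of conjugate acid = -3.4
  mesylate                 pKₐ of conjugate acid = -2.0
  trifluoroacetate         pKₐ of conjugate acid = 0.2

Lower conjugate-acid pKₐ ⇒ weaker base ⇒ better leaving group.
Sorting by the given values: nosylate (-3.4), mesylate (-2.0), trifluoroacetate (0.2), azide (4.7).

nosylate > mesylate > trifluoroacetate > azide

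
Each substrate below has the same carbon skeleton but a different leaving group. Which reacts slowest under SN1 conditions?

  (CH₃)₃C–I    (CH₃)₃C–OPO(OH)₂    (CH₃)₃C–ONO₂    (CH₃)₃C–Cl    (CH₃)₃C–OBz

(CH₃)₃C–OBz

Same R in every case — rank the leaving groups.
A good leaving group is a weak base: the lower the pKₐ of its conjugate acid, the more readily it departs.
(CH₃)₃C–I loses I⁻: pKₐ(HI) ≈ -10
(CH₃)₃C–Cl loses Cl⁻: pKₐ(HCl) ≈ -7
(CH₃)₃C–ONO₂ loses NO₃⁻: pKₐ(HNO₃) ≈ -1.3
(CH₃)₃C–OPO(OH)₂ loses H₂PO₄⁻: pKₐ(H₃PO₄) ≈ 2.1
(CH₃)₃C–OBz loses PhCOO⁻: pKₐ(C₆H₅COOH) ≈ 4.2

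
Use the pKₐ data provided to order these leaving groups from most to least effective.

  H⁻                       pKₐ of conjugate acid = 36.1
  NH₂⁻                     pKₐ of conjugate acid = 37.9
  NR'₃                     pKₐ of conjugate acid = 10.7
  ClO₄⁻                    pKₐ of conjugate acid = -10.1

ClO₄⁻ > NR'₃ > H⁻ > NH₂⁻

Lower conjugate-acid pKₐ ⇒ weaker base ⇒ better leaving group.
Sorting by the given values: ClO₄⁻ (-10.1), NR'₃ (10.7), H⁻ (36.1), NH₂⁻ (37.9).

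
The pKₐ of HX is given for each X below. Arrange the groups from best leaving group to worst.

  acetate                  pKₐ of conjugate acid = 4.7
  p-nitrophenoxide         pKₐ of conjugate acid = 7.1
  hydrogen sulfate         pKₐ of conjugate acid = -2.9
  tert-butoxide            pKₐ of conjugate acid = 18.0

Lower conjugate-acid pKₐ ⇒ weaker base ⇒ better leaving group.
Sorting by the given values: hydrogen sulfate (-2.9), acetate (4.7), p-nitrophenoxide (7.1), tert-butoxide (18.0).

hydrogen sulfate > acetate > p-nitrophenoxide > tert-butoxide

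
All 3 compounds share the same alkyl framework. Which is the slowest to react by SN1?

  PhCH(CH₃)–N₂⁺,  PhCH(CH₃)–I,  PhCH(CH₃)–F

With the same alkyl group throughout, only the leaving group differentiates the rates.
Rank by basicity of the departing species: weakest base leaves most easily.
PhCH(CH₃)–N₂⁺ loses N₂: no meaningful conjugate acid; N₂ departs as an exceptionally stable neutral molecule
PhCH(CH₃)–I loses I⁻: pKₐ(HI) ≈ -10
PhCH(CH₃)–F loses F⁻: pKₐ(HF) ≈ 3.2

PhCH(CH₃)–F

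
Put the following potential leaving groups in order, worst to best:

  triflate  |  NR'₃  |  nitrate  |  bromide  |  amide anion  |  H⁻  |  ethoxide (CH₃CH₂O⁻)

amide anion < H⁻ < ethoxide (CH₃CH₂O⁻) < NR'₃ < nitrate < bromide < triflate

triflate: pKₐ(CF₃SO₃H (triflic acid)) ≈ -14 — charge spread over three oxygens and a CF₃ group; the premier leaving group in synthesis
bromide: pKₐ(HBr) ≈ -9 — weak base; good leaving group
nitrate: pKₐ(HNO₃) ≈ -1.3
NR'₃: pKₐ(R'₃NH⁺) ≈ 10.7
ethoxide (CH₃CH₂O⁻): pKₐ(CH₃CH₂OH) ≈ 16 — strong base; alkoxides do not leave unassisted
H⁻: pKₐ(H₂) ≈ 36 — extremely strong base; leaves only in special hydride-transfer contexts
amide anion: pKₐ(NH₃) ≈ 38 — extremely strong base; never a leaving group
The question asks for worst first, so the sequence is read in increasing leaving-group ability.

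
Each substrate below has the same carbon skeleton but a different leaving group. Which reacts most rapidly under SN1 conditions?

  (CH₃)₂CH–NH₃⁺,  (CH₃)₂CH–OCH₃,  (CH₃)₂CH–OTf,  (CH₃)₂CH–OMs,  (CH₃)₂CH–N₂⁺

(CH₃)₂CH–N₂⁺

Identical carbon frameworks mean the comparison reduces to leaving-group quality.
Rank by basicity of the departing species: weakest base leaves most easily.
(CH₃)₂CH–N₂⁺ loses N₂: no meaningful conjugate acid; N₂ departs as an exceptionally stable neutral molecule
(CH₃)₂CH–OTf loses OTf⁻: pKₐ(CF₃SO₃H (triflic acid)) ≈ -14
(CH₃)₂CH–OMs loses OMs⁻: pKₐ(CH₃SO₃H (MsOH)) ≈ -1.9
(CH₃)₂CH–NH₃⁺ loses NH₃: pKₐ(NH₄⁺) ≈ 9.2
(CH₃)₂CH–OCH₃ loses CH₃O⁻: pKₐ(CH₃OH) ≈ 15.5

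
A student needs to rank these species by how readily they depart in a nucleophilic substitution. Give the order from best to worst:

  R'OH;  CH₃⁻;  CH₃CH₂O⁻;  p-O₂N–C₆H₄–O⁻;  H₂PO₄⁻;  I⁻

I⁻: pKₐ(HI) ≈ -10
R'OH: pKₐ(R'OH₂⁺) ≈ -2.4
H₂PO₄⁻: pKₐ(H₃PO₄) ≈ 2.1
p-O₂N–C₆H₄–O⁻: pKₐ(p-nitrophenol) ≈ 7.2
CH₃CH₂O⁻: pKₐ(CH₃CH₂OH) ≈ 16
CH₃⁻: pKₐ(CH₄) ≈ 48

I⁻ > R'OH > H₂PO₄⁻ > p-O₂N–C₆H₄–O⁻ > CH₃CH₂O⁻ > CH₃⁻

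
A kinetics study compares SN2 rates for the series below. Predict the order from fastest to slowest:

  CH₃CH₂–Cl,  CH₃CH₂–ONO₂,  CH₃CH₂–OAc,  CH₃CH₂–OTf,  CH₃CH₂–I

Identical carbon frameworks mean the comparison reduces to leaving-group quality.
The more stable X⁻ (or X) is on its own — i.e. the weaker a base it is — the better a leaving group it makes.
CH₃CH₂–OTf loses OTf⁻: pKₐ(CF₃SO₃H (triflic acid)) ≈ -14
CH₃CH₂–I loses I⁻: pKₐ(HI) ≈ -10
CH₃CH₂–Cl loses Cl⁻: pKₐ(HCl) ≈ -7
CH₃CH₂–ONO₂ loses NO₃⁻: pKₐ(HNO₃) ≈ -1.3
CH₃CH₂–OAc loses AcO⁻: pKₐ(CH₃COOH) ≈ 4.8

CH₃CH₂–OTf > CH₃CH₂–I > CH₃CH₂–Cl > CH₃CH₂–ONO₂ > CH₃CH₂–OAc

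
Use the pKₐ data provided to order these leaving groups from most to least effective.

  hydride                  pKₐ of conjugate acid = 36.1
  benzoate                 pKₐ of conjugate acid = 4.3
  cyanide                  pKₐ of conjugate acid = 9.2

benzoate > cyanide > hydride

Lower conjugate-acid pKₐ ⇒ weaker base ⇒ better leaving group.
Sorting by the given values: benzoate (4.3), cyanide (9.2), hydride (36.1).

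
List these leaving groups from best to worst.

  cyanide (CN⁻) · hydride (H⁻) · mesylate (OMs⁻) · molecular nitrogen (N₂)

molecular nitrogen (N₂) > mesylate (OMs⁻) > cyanide (CN⁻) > hydride (H⁻)

Leaving-group ability tracks the stability of the departed species; conjugate-acid pKₐ is the usual yardstick (lower pKₐ → better LG).
molecular nitrogen (N₂): no meaningful conjugate acid; N₂ departs as an exceptionally stable neutral molecule
mesylate (OMs⁻): pKₐ(CH₃SO₃H (MsOH)) ≈ -1.9 — resonance-delocalised alkanesulfonate
cyanide (CN⁻): pKₐ(HCN) ≈ 9.2
hydride (H⁻): pKₐ(H₂) ≈ 36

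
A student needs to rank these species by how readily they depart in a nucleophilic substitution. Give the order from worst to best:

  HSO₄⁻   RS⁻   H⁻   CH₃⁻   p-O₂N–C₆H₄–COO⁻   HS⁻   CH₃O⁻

CH₃⁻ < H⁻ < CH₃O⁻ < RS⁻ < HS⁻ < p-O₂N–C₆H₄–COO⁻ < HSO₄⁻

Rank by basicity of the departing species: weakest base leaves most easily.
HSO₄⁻: pKₐ(H₂SO₄) ≈ -3
p-O₂N–C₆H₄–COO⁻: pKₐ(p-nitrobenzoic acid) ≈ 3.4
HS⁻: pKₐ(H₂S) ≈ 7 — larger and more polarisable than the oxygen analogue
RS⁻: pKₐ(RSH (a thiol)) ≈ 10.5
CH₃O⁻: pKₐ(CH₃OH) ≈ 15.5 — strong base; alkoxides do not leave unassisted
H⁻: pKₐ(H₂) ≈ 36 — extremely strong base; leaves only in special hydride-transfer contexts
CH₃⁻: pKₐ(CH₄) ≈ 48 — unstabilised carbanion; the worst conceivable leaving group
The question asks for worst first, so the sequence is read in increasing leaving-group ability.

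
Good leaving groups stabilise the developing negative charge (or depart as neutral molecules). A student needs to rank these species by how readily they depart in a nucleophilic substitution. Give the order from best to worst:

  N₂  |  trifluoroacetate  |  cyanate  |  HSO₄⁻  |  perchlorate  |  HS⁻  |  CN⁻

N₂ > perchlorate > HSO₄⁻ > trifluoroacetate > cyanate > HS⁻ > CN⁻

N₂: no meaningful conjugate acid; N₂ departs as an exceptionally stable neutral molecule
perchlorate: pKₐ(HClO₄) ≈ -10
HSO₄⁻: pKₐ(H₂SO₄) ≈ -3
trifluoroacetate: pKₐ(CF₃COOH) ≈ 0.2
cyanate: pKₐ(HOCN) ≈ 3.5
HS⁻: pKₐ(H₂S) ≈ 7
CN⁻: pKₐ(HCN) ≈ 9.2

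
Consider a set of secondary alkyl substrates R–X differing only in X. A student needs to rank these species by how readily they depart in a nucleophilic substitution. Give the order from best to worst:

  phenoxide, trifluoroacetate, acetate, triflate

triflate: pKₐ(CF₃SO₃H (triflic acid)) ≈ -14
trifluoroacetate: pKₐ(CF₃COOH) ≈ 0.2 — strongly electron-withdrawing CF₃ stabilises the carboxylate
acetate: pKₐ(CH₃COOH) ≈ 4.8 — resonance-stabilised but still a weak base
phenoxide: pKₐ(C₆H₅OH (phenol)) ≈ 10

triflate > trifluoroacetate > acetate > phenoxide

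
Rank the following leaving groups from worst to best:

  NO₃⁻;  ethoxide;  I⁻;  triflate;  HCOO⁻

Leaving-group ability tracks the stability of the departed species; conjugate-acid pKₐ is the usual yardstick (lower pKₐ → better LG).
triflate: pKₐ(CF₃SO₃H (triflic acid)) ≈ -14 — charge spread over three oxygens and a CF₃ group; the premier leaving group in synthesis
I⁻: pKₐ(HI) ≈ -10 — large, highly polarisable; very weak base
NO₃⁻: pKₐ(HNO₃) ≈ -1.3 — resonance-delocalised over three oxygens
HCOO⁻: pKₐ(HCOOH) ≈ 3.8
ethoxide: pKₐ(CH₃CH₂OH) ≈ 16
The question asks for worst first, so the sequence is read in increasing leaving-group ability.

ethoxide < HCOO⁻ < NO₃⁻ < I⁻ < triflate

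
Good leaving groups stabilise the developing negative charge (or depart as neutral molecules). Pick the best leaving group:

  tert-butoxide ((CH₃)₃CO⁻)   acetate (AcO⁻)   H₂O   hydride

Leaving-group ability tracks the stability of the departed species; conjugate-acid pKₐ is the usual yardstick (lower pKₐ → better LG).
H₂O: pKₐ(H₃O⁺) ≈ -1.7
acetate (AcO⁻): pKₐ(CH₃COOH) ≈ 4.8
tert-butoxide ((CH₃)₃CO⁻): pKₐ(t-BuOH) ≈ 18
hydride: pKₐ(H₂) ≈ 36

H₂O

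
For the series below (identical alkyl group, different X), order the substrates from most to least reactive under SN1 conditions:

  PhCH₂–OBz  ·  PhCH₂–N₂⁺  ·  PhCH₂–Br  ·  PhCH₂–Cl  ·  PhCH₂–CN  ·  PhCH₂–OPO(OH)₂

PhCH₂–N₂⁺ > PhCH₂–Br > PhCH₂–Cl > PhCH₂–OPO(OH)₂ > PhCH₂–OBz > PhCH₂–CN

The skeletons are identical, so relative rate is governed entirely by leaving-group ability.
Rank by basicity of the departing species: weakest base leaves most easily.
PhCH₂–N₂⁺ loses N₂: no meaningful conjugate acid; N₂ departs as an exceptionally stable neutral molecule
PhCH₂–Br loses Br⁻: pKₐ(HBr) ≈ -9
PhCH₂–Cl loses Cl⁻: pKₐ(HCl) ≈ -7
PhCH₂–OPO(OH)₂ loses H₂PO₄⁻: pKₐ(H₃PO₄) ≈ 2.1
PhCH₂–OBz loses PhCOO⁻: pKₐ(C₆H₅COOH) ≈ 4.2
PhCH₂–CN loses CN⁻: pKₐ(HCN) ≈ 9.2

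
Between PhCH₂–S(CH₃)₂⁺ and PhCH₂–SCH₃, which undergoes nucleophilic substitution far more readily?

From PhCH₂–SCH₃ the departing group would be RS⁻ (pKₐ(RSH (a thiol)) ≈ 10.5). Moderately basic; rarely leaves without activation.
From PhCH₂–S(CH₃)₂⁺ the leaving group is SR'₂ (pKₐ(R'₂SH⁺) ≈ -7). Neutral; leaves from a sulfonium salt (R–SR'₂⁺).
(In practice PhCH₂–S(CH₃)₂⁺ is made from PhCH₂–SCH₃ by S-methylation with CH₃I, allowing neutral dimethyl sulfide, rather than methanethiolate, to depart.)

PhCH₂–S(CH₃)₂⁺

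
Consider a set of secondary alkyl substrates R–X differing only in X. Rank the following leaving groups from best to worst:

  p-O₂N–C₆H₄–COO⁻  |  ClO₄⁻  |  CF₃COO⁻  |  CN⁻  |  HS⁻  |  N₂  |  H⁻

N₂: no meaningful conjugate acid; N₂ departs as an exceptionally stable neutral molecule
ClO₄⁻: pKₐ(HClO₄) ≈ -10 — extremely weak base; rarely used for safety reasons
CF₃COO⁻: pKₐ(CF₃COOH) ≈ 0.2
p-O₂N–C₆H₄–COO⁻: pKₐ(p-nitrobenzoic acid) ≈ 3.4 — electron-withdrawing nitro group stabilises the carboxylate
HS⁻: pKₐ(H₂S) ≈ 7
CN⁻: pKₐ(HCN) ≈ 9.2
H⁻: pKₐ(H₂) ≈ 36 — extremely strong base; leaves only in special hydride-transfer contexts

N₂ > ClO₄⁻ > CF₃COO⁻ > p-O₂N–C₆H₄–COO⁻ > HS⁻ > CN⁻ > H⁻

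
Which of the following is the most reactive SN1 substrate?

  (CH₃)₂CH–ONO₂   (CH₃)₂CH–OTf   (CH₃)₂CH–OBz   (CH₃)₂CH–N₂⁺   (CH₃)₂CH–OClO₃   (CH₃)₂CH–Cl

(CH₃)₂CH–N₂⁺

Identical carbon frameworks mean the comparison reduces to leaving-group quality.
Rank by basicity of the departing species: weakest base leaves most easily.
(CH₃)₂CH–N₂⁺ loses N₂: no meaningful conjugate acid; N₂ departs as an exceptionally stable neutral molecule
(CH₃)₂CH–OTf loses OTf⁻: pKₐ(CF₃SO₃H (triflic acid)) ≈ -14
(CH₃)₂CH–OClO₃ loses ClO₄⁻: pKₐ(HClO₄) ≈ -10
(CH₃)₂CH–Cl loses Cl⁻: pKₐ(HCl) ≈ -7
(CH₃)₂CH–ONO₂ loses NO₃⁻: pKₐ(HNO₃) ≈ -1.3
(CH₃)₂CH–OBz loses PhCOO⁻: pKₐ(C₆H₅COOH) ≈ 4.2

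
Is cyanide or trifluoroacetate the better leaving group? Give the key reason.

trifluoroacetate is the better leaving group.
pKₐ(CF₃COOH) ≈ 0.2 versus pKₐ(HCN) ≈ 9.2: trifluoroacetate is the much weaker base.
Strongly electron-withdrawing CF₃ stabilises the carboxylate.

trifluoroacetate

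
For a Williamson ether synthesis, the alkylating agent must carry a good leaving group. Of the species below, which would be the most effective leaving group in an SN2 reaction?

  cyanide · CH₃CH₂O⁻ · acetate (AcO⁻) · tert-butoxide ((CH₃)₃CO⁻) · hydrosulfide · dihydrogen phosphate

dihydrogen phosphate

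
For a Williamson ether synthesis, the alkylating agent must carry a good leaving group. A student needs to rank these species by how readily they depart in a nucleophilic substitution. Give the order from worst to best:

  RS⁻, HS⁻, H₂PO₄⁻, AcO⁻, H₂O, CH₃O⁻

CH₃O⁻ < RS⁻ < HS⁻ < AcO⁻ < H₂PO₄⁻ < H₂O

Rank by basicity of the departing species: weakest base leaves most easily.
H₂O: pKₐ(H₃O⁺) ≈ -1.7 — neutral; leaves from a protonated alcohol (R–OH₂⁺)
H₂PO₄⁻: pKₐ(H₃PO₄) ≈ 2.1
AcO⁻: pKₐ(CH₃COOH) ≈ 4.8
HS⁻: pKₐ(H₂S) ≈ 7
RS⁻: pKₐ(RSH (a thiol)) ≈ 10.5 — moderately basic; rarely leaves without activation
CH₃O⁻: pKₐ(CH₃OH) ≈ 15.5 — strong base; alkoxides do not leave unassisted
Reversing gives the worst-to-best order requested.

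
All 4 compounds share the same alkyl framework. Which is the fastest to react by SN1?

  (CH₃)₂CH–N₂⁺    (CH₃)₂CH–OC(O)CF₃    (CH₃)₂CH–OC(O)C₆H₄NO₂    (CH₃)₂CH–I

Identical carbon frameworks mean the comparison reduces to leaving-group quality.
Leaving-group ability tracks the stability of the departed species; conjugate-acid pKₐ is the usual yardstick (lower pKₐ → better LG).
(CH₃)₂CH–N₂⁺ loses N₂: no meaningful conjugate acid; N₂ departs as an exceptionally stable neutral molecule
(CH₃)₂CH–I loses I⁻: pKₐ(HI) ≈ -10
(CH₃)₂CH–OC(O)CF₃ loses CF₃COO⁻: pKₐ(CF₃COOH) ≈ 0.2
(CH₃)₂CH–OC(O)C₆H₄NO₂ loses p-O₂N–C₆H₄–COO⁻: pKₐ(p-nitrobenzoic acid) ≈ 3.4

(CH₃)₂CH–N₂⁺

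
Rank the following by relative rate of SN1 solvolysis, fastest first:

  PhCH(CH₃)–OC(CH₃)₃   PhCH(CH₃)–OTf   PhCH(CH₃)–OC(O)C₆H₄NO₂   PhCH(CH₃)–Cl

The skeletons are identical, so relative rate is governed entirely by leaving-group ability.
Rank by basicity of the departing species: weakest base leaves most easily.
PhCH(CH₃)–OTf loses OTf⁻: pKₐ(CF₃SO₃H (triflic acid)) ≈ -14
PhCH(CH₃)–Cl loses Cl⁻: pKₐ(HCl) ≈ -7
PhCH(CH₃)–OC(O)C₆H₄NO₂ loses p-O₂N–C₆H₄–COO⁻: pKₐ(p-nitrobenzoic acid) ≈ 3.4
PhCH(CH₃)–OC(CH₃)₃ loses (CH₃)₃CO⁻: pKₐ(t-BuOH) ≈ 18

PhCH(CH₃)–OTf > PhCH(CH₃)–Cl > PhCH(CH₃)–OC(O)C₆H₄NO₂ > PhCH(CH₃)–OC(CH₃)₃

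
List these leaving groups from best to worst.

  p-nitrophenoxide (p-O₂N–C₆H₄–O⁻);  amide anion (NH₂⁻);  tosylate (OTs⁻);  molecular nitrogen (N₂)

Leaving-group ability tracks the stability of the departed species; conjugate-acid pKₐ is the usual yardstick (lower pKₐ → better LG).
molecular nitrogen (N₂): no meaningful conjugate acid; N₂ departs as an exceptionally stable neutral molecule
tosylate (OTs⁻): pKₐ(p-CH₃C₆H₄SO₃H (TsOH)) ≈ -2.8
p-nitrophenoxide (p-O₂N–C₆H₄–O⁻): pKₐ(p-nitrophenol) ≈ 7.2
amide anion (NH₂⁻): pKₐ(NH₃) ≈ 38

molecular nitrogen (N₂) > tosylate (OTs⁻) > p-nitrophenoxide (p-O₂N–C₆H₄–O⁻) > amide anion (NH₂⁻)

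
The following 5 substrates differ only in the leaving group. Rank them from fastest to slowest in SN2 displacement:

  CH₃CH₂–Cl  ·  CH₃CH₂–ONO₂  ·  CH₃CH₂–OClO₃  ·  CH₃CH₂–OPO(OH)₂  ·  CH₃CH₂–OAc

Identical carbon frameworks mean the comparison reduces to leaving-group quality.
The more stable X⁻ (or X) is on its own — i.e. the weaker a base it is — the better a leaving group it makes.
CH₃CH₂–OClO₃ loses ClO₄⁻: pKₐ(HClO₄) ≈ -10
CH₃CH₂–Cl loses Cl⁻: pKₐ(HCl) ≈ -7
CH₃CH₂–ONO₂ loses NO₃⁻: pKₐ(HNO₃) ≈ -1.3
CH₃CH₂–OPO(OH)₂ loses H₂PO₄⁻: pKₐ(H₃PO₄) ≈ 2.1
CH₃CH₂–OAc loses AcO⁻: pKₐ(CH₃COOH) ≈ 4.8

CH₃CH₂–OClO₃ > CH₃CH₂–Cl > CH₃CH₂–ONO₂ > CH₃CH₂–OPO(OH)₂ > CH₃CH₂–OAc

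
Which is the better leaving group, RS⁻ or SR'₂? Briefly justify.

SR'₂

SR'₂ is the better leaving group.
pKₐ(R'₂SH⁺) ≈ -7 versus pKₐ(RSH (a thiol)) ≈ 10.5: SR'₂ is the much weaker base.
Neutral; leaves from a sulfonium salt (R–SR'₂⁺).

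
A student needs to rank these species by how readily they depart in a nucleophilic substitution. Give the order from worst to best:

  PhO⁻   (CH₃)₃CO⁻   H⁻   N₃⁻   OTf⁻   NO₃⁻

Rank by basicity of the departing species: weakest base leaves most easily.
OTf⁻: pKₐ(CF₃SO₃H (triflic acid)) ≈ -14
NO₃⁻: pKₐ(HNO₃) ≈ -1.3
N₃⁻: pKₐ(HN₃) ≈ 4.7
PhO⁻: pKₐ(C₆H₅OH (phenol)) ≈ 10
(CH₃)₃CO⁻: pKₐ(t-BuOH) ≈ 18
H⁻: pKₐ(H₂) ≈ 36
The question asks for worst first, so the sequence is read in increasing leaving-group ability.

H⁻ < (CH₃)₃CO⁻ < PhO⁻ < N₃⁻ < NO₃⁻ < OTf⁻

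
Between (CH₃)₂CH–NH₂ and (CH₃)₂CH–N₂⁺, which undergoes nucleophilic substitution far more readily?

(CH₃)₂CH–N₂⁺

From (CH₃)₂CH–NH₂ the departing group would be NH₂⁻ (pKₐ(NH₃) ≈ 38). Extremely strong base; never a leaving group.
From (CH₃)₂CH–N₂⁺ the leaving group is N₂ (no meaningful conjugate acid; N₂ departs as an exceptionally stable neutral molecule).
(In practice (CH₃)₂CH–N₂⁺ is made from (CH₃)₂CH–NH₂ by diazotisation (NaNO₂ / HCl, 0 °C), generating a diazonium salt that expels N₂.)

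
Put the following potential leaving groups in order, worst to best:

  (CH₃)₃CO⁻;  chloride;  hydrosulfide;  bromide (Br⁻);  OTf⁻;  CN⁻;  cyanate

(CH₃)₃CO⁻ < CN⁻ < hydrosulfide < cyanate < chloride < bromide (Br⁻) < OTf⁻

OTf⁻: pKₐ(CF₃SO₃H (triflic acid)) ≈ -14
bromide (Br⁻): pKₐ(HBr) ≈ -9
chloride: pKₐ(HCl) ≈ -7
cyanate: pKₐ(HOCN) ≈ 3.5
hydrosulfide: pKₐ(H₂S) ≈ 7
CN⁻: pKₐ(HCN) ≈ 9.2
(CH₃)₃CO⁻: pKₐ(t-BuOH) ≈ 18
Listed from poorest to best leaving group as asked.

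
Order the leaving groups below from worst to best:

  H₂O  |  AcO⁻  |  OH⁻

OH⁻ < AcO⁻ < H₂O

A good leaving group is a weak base: the lower the pKₐ of its conjugate acid, the more readily it departs.
H₂O: pKₐ(H₃O⁺) ≈ -1.7 — neutral; leaves from a protonated alcohol (R–OH₂⁺)
AcO⁻: pKₐ(CH₃COOH) ≈ 4.8 — resonance-stabilised but still a weak base
OH⁻: pKₐ(H₂O) ≈ 15.7 — strong base; essentially never leaves without prior activation
The question asks for worst first, so the sequence is read in increasing leaving-group ability.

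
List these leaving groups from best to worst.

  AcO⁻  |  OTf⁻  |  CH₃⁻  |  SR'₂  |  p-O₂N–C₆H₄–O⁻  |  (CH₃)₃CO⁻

A good leaving group is a weak base: the lower the pKₐ of its conjugate acid, the more readily it departs.
OTf⁻: pKₐ(CF₃SO₃H (triflic acid)) ≈ -14 — charge spread over three oxygens and a CF₃ group; the premier leaving group in synthesis
SR'₂: pKₐ(R'₂SH⁺) ≈ -7
AcO⁻: pKₐ(CH₃COOH) ≈ 4.8
p-O₂N–C₆H₄–O⁻: pKₐ(p-nitrophenol) ≈ 7.2
(CH₃)₃CO⁻: pKₐ(t-BuOH) ≈ 18
CH₃⁻: pKₐ(CH₄) ≈ 48

OTf⁻ > SR'₂ > AcO⁻ > p-O₂N–C₆H₄–O⁻ > (CH₃)₃CO⁻ > CH₃⁻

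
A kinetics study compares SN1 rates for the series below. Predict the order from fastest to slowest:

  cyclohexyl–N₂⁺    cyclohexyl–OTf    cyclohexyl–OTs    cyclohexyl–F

cyclohexyl–N₂⁺ > cyclohexyl–OTf > cyclohexyl–OTs > cyclohexyl–F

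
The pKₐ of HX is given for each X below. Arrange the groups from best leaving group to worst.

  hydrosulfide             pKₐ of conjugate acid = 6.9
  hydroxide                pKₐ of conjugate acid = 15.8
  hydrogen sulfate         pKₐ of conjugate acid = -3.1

Lower conjugate-acid pKₐ ⇒ weaker base ⇒ better leaving group.
Sorting by the given values: hydrogen sulfate (-3.1), hydrosulfide (6.9), hydroxide (15.8).

hydrogen sulfate > hydrosulfide > hydroxide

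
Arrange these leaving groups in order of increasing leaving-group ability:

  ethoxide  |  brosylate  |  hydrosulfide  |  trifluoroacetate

Leaving-group ability tracks the stability of the departed species; conjugate-acid pKₐ is the usual yardstick (lower pKₐ → better LG).
brosylate: pKₐ(p-BrC₆H₄SO₃H) ≈ -2.8 — arenesulfonate with a p-bromo substituent
trifluoroacetate: pKₐ(CF₃COOH) ≈ 0.2
hydrosulfide: pKₐ(H₂S) ≈ 7 — larger and more polarisable than the oxygen analogue
ethoxide: pKₐ(CH₃CH₂OH) ≈ 16
Listed from poorest to best leaving group as asked.

ethoxide < hydrosulfide < trifluoroacetate < brosylate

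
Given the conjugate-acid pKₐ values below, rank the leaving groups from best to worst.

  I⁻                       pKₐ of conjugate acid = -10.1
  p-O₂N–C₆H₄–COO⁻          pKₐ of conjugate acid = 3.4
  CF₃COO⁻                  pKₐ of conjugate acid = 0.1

I⁻ > CF₃COO⁻ > p-O₂N–C₆H₄–COO⁻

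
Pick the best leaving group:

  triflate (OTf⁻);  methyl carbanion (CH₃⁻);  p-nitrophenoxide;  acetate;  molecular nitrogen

molecular nitrogen

molecular nitrogen: no meaningful conjugate acid; N₂ departs as an exceptionally stable neutral molecule
triflate (OTf⁻): pKₐ(CF₃SO₃H (triflic acid)) ≈ -14
acetate: pKₐ(CH₃COOH) ≈ 4.8
p-nitrophenoxide: pKₐ(p-nitrophenol) ≈ 7.2
methyl carbanion (CH₃⁻): pKₐ(CH₄) ≈ 48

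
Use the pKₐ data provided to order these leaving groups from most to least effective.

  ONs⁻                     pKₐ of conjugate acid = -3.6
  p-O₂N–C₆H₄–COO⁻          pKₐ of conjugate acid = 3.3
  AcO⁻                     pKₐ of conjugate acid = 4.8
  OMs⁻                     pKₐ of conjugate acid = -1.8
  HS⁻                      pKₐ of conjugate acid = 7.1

ONs⁻ > OMs⁻ > p-O₂N–C₆H₄–COO⁻ > AcO⁻ > HS⁻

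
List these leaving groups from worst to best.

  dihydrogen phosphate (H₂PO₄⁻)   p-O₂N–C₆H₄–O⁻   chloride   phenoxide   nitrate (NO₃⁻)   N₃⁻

Rank by basicity of the departing species: weakest base leaves most easily.
chloride: pKₐ(HCl) ≈ -7 — moderately weak base
nitrate (NO₃⁻): pKₐ(HNO₃) ≈ -1.3 — resonance-delocalised over three oxygens
dihydrogen phosphate (H₂PO₄⁻): pKₐ(H₃PO₄) ≈ 2.1 — moderate base; biological leaving group after further activation
N₃⁻: pKₐ(HN₃) ≈ 4.7
p-O₂N–C₆H₄–O⁻: pKₐ(p-nitrophenol) ≈ 7.2 — nitro group delocalises the charge; the classic chromogenic LG
phenoxide: pKₐ(C₆H₅OH (phenol)) ≈ 10 — resonance into the ring helps, but still a poor LG
Reversing gives the worst-to-best order requested.

phenoxide < p-O₂N–C₆H₄–O⁻ < N₃⁻ < dihydrogen phosphate (H₂PO₄⁻) < nitrate (NO₃⁻) < chloride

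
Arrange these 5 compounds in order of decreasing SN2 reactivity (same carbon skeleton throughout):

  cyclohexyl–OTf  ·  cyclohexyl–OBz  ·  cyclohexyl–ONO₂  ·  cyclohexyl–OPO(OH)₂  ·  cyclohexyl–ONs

cyclohexyl–OTf > cyclohexyl–ONs > cyclohexyl–ONO₂ > cyclohexyl–OPO(OH)₂ > cyclohexyl–OBz

Identical carbon frameworks mean the comparison reduces to leaving-group quality.
The more stable X⁻ (or X) is on its own — i.e. the weaker a base it is — the better a leaving group it makes.
cyclohexyl–OTf loses OTf⁻: pKₐ(CF₃SO₃H (triflic acid)) ≈ -14
cyclohexyl–ONs loses ONs⁻: pKₐ(p-O₂NC₆H₄SO₃H) ≈ -3.5
cyclohexyl–ONO₂ loses NO₃⁻: pKₐ(HNO₃) ≈ -1.3
cyclohexyl–OPO(OH)₂ loses H₂PO₄⁻: pKₐ(H₃PO₄) ≈ 2.1
cyclohexyl–OBz loses PhCOO⁻: pKₐ(C₆H₅COOH) ≈ 4.2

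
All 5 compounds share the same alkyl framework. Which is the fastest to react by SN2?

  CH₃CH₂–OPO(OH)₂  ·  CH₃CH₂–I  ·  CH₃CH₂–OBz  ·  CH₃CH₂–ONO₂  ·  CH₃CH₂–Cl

CH₃CH₂–I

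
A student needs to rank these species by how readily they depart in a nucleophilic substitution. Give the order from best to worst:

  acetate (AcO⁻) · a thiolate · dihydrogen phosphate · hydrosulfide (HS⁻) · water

water > dihydrogen phosphate > acetate (AcO⁻) > hydrosulfide (HS⁻) > a thiolate

water: pKₐ(H₃O⁺) ≈ -1.7 — neutral; leaves from a protonated alcohol (R–OH₂⁺)
dihydrogen phosphate: pKₐ(H₃PO₄) ≈ 2.1
acetate (AcO⁻): pKₐ(CH₃COOH) ≈ 4.8
hydrosulfide (HS⁻): pKₐ(H₂S) ≈ 7 — larger and more polarisable than the oxygen analogue
a thiolate: pKₐ(RSH (a thiol)) ≈ 10.5 — moderately basic; rarely leaves without activation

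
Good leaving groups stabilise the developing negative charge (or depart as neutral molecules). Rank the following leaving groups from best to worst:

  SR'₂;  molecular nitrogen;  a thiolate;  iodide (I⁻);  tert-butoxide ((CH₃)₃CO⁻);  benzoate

molecular nitrogen: no meaningful conjugate acid; N₂ departs as an exceptionally stable neutral molecule
iodide (I⁻): pKₐ(HI) ≈ -10
SR'₂: pKₐ(R'₂SH⁺) ≈ -7
benzoate: pKₐ(C₆H₅COOH) ≈ 4.2
a thiolate: pKₐ(RSH (a thiol)) ≈ 10.5
tert-butoxide ((CH₃)₃CO⁻): pKₐ(t-BuOH) ≈ 18

molecular nitrogen > iodide (I⁻) > SR'₂ > benzoate > a thiolate > tert-butoxide ((CH₃)₃CO⁻)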